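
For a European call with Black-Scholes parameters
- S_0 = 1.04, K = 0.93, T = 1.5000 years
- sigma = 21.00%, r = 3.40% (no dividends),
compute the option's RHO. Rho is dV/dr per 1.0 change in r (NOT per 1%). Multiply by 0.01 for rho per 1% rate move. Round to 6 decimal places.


Answer: Rho = 0.918656

Derivation:
d1 = 0.7615440515; d2 = 0.5043476285
phi(d1) = 0.2985215351; exp(-qT) = 1.0000000000; exp(-rT) = 0.9502786705
N(d2) = 0.6929914432
Rho = K*T*exp(-rT)*N(d2) = 0.9300 * 1.5000 * 0.9502786705 * 0.6929914432 = 0.918656


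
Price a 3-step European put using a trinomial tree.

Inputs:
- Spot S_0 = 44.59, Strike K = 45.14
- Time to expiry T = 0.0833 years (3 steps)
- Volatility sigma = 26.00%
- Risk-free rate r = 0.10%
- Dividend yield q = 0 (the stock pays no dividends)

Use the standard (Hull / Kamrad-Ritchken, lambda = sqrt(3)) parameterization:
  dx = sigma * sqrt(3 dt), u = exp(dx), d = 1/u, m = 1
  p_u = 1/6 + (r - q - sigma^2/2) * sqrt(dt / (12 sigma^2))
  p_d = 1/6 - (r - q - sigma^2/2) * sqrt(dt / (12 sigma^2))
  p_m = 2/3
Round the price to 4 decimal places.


Answer: Price = V(0,0) = 1.6000

Derivation:
dt = T/N = 0.027767; dx = sigma*sqrt(3*dt) = 0.075041
u = exp(dx) = 1.077928; d = 1/u = 0.927706
p_u = 0.160598, p_m = 0.666667, p_d = 0.172735
Discount per step: exp(-r*dt) = 0.999972
Stock lattice S(k, j) with j the centered position index:
  k=0: S(0,+0) = 44.5900
  k=1: S(1,-1) = 41.3664; S(1,+0) = 44.5900; S(1,+1) = 48.0648
  k=2: S(2,-2) = 38.3759; S(2,-1) = 41.3664; S(2,+0) = 44.5900; S(2,+1) = 48.0648; S(2,+2) = 51.8104
  k=3: S(3,-3) = 35.6015; S(3,-2) = 38.3759; S(3,-1) = 41.3664; S(3,+0) = 44.5900; S(3,+1) = 48.0648; S(3,+2) = 51.8104; S(3,+3) = 55.8479
Terminal payoffs V(N, j) = max(K - S_T, 0):
  V(3,-3) = 9.538490; V(3,-2) = 6.764142; V(3,-1) = 3.773594; V(3,+0) = 0.550000; V(3,+1) = 0.000000; V(3,+2) = 0.000000; V(3,+3) = 0.000000
Backward induction: V(k, j) = exp(-r*dt) * [p_u * V(k+1, j+1) + p_m * V(k+1, j) + p_d * V(k+1, j-1)]
  V(2,-2) = exp(-r*dt) * [p_u*3.773594 + p_m*6.764142 + p_d*9.538490] = 6.762904
  V(2,-1) = exp(-r*dt) * [p_u*0.550000 + p_m*3.773594 + p_d*6.764142] = 3.772358
  V(2,+0) = exp(-r*dt) * [p_u*0.000000 + p_m*0.550000 + p_d*3.773594] = 1.018470
  V(2,+1) = exp(-r*dt) * [p_u*0.000000 + p_m*0.000000 + p_d*0.550000] = 0.095002
  V(2,+2) = exp(-r*dt) * [p_u*0.000000 + p_m*0.000000 + p_d*0.000000] = 0.000000
  V(1,-1) = exp(-r*dt) * [p_u*1.018470 + p_m*3.772358 + p_d*6.762904] = 3.846554
  V(1,+0) = exp(-r*dt) * [p_u*0.095002 + p_m*1.018470 + p_d*3.772358] = 1.345818
  V(1,+1) = exp(-r*dt) * [p_u*0.000000 + p_m*0.095002 + p_d*1.018470] = 0.239253
  V(0,+0) = exp(-r*dt) * [p_u*0.239253 + p_m*1.345818 + p_d*3.846554] = 1.600026


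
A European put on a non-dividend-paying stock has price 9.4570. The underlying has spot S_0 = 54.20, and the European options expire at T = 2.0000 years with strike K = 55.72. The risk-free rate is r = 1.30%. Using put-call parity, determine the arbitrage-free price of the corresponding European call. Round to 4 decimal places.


Answer: Call price = 9.3670

Derivation:
Put-call parity: C - P = S_0 * exp(-qT) - K * exp(-rT).
S_0 * exp(-qT) = 54.2000 * 1.00000000 = 54.20000000
K * exp(-rT) = 55.7200 * 0.97433509 = 54.28995119
C = P + S*exp(-qT) - K*exp(-rT)
C = 9.4570 + 54.20000000 - 54.28995119 = 9.3670


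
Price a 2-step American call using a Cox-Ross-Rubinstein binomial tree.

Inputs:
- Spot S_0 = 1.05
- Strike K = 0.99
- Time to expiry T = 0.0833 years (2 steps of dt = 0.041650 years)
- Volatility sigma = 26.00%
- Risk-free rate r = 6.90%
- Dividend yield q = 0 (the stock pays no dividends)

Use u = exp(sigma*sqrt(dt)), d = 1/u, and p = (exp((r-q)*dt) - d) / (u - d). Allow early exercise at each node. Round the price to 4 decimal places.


Answer: Price = V(0,0) = 0.0764

Derivation:
dt = T/N = 0.041650
u = exp(sigma*sqrt(dt)) = 1.054495; d = 1/u = 0.948322
p = (exp((r-q)*dt) - d) / (u - d) = 0.513844
Discount per step: exp(-r*dt) = 0.997130
Stock lattice S(k, i) with i counting down-moves:
  k=0: S(0,0) = 1.0500
  k=1: S(1,0) = 1.1072; S(1,1) = 0.9957
  k=2: S(2,0) = 1.1676; S(2,1) = 1.0500; S(2,2) = 0.9443
Terminal payoffs V(N, i) = max(S_T - K, 0):
  V(2,0) = 0.177557; V(2,1) = 0.060000; V(2,2) = 0.000000
Backward induction: V(k, i) = exp(-r*dt) * [p * V(k+1, i) + (1-p) * V(k+1, i+1)]; then take max(V_cont, immediate exercise) for American.
  V(1,0) = exp(-r*dt) * [p*0.177557 + (1-p)*0.060000] = 0.120060; exercise = 0.117219; V(1,0) = max -> 0.120060
  V(1,1) = exp(-r*dt) * [p*0.060000 + (1-p)*0.000000] = 0.030742; exercise = 0.005738; V(1,1) = max -> 0.030742
  V(0,0) = exp(-r*dt) * [p*0.120060 + (1-p)*0.030742] = 0.076418; exercise = 0.060000; V(0,0) = max -> 0.076418


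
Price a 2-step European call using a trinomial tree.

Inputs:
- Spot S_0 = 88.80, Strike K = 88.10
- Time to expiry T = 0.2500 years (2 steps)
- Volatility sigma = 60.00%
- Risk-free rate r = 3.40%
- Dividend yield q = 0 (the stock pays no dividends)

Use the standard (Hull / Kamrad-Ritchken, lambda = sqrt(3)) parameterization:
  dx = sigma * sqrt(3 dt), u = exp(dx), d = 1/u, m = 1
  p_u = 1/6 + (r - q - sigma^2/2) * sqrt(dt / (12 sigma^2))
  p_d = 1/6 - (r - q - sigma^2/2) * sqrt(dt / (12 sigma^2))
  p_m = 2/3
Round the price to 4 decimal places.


Answer: Price = V(0,0) = 9.8065

Derivation:
dt = T/N = 0.125000; dx = sigma*sqrt(3*dt) = 0.367423
u = exp(dx) = 1.444009; d = 1/u = 0.692516
p_u = 0.141832, p_m = 0.666667, p_d = 0.191502
Discount per step: exp(-r*dt) = 0.995759
Stock lattice S(k, j) with j the centered position index:
  k=0: S(0,+0) = 88.8000
  k=1: S(1,-1) = 61.4955; S(1,+0) = 88.8000; S(1,+1) = 128.2280
  k=2: S(2,-2) = 42.5866; S(2,-1) = 61.4955; S(2,+0) = 88.8000; S(2,+1) = 128.2280; S(2,+2) = 185.1625
Terminal payoffs V(N, j) = max(S_T - K, 0):
  V(2,-2) = 0.000000; V(2,-1) = 0.000000; V(2,+0) = 0.700000; V(2,+1) = 40.128023; V(2,+2) = 97.062455
Backward induction: V(k, j) = exp(-r*dt) * [p_u * V(k+1, j+1) + p_m * V(k+1, j) + p_d * V(k+1, j-1)]
  V(1,-1) = exp(-r*dt) * [p_u*0.700000 + p_m*0.000000 + p_d*0.000000] = 0.098861
  V(1,+0) = exp(-r*dt) * [p_u*40.128023 + p_m*0.700000 + p_d*0.000000] = 6.131971
  V(1,+1) = exp(-r*dt) * [p_u*97.062455 + p_m*40.128023 + p_d*0.700000] = 40.480180
  V(0,+0) = exp(-r*dt) * [p_u*40.480180 + p_m*6.131971 + p_d*0.098861] = 9.806513


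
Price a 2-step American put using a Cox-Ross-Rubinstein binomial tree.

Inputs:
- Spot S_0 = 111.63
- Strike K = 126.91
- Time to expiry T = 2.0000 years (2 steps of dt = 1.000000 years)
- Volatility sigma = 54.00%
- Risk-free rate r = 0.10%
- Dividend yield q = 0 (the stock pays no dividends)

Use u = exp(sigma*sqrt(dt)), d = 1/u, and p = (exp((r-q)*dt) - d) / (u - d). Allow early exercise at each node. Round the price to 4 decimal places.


Answer: Price = V(0,0) = 42.5399

Derivation:
dt = T/N = 1.000000
u = exp(sigma*sqrt(dt)) = 1.716007; d = 1/u = 0.582748
p = (exp((r-q)*dt) - d) / (u - d) = 0.369070
Discount per step: exp(-r*dt) = 0.999000
Stock lattice S(k, i) with i counting down-moves:
  k=0: S(0,0) = 111.6300
  k=1: S(1,0) = 191.5578; S(1,1) = 65.0522
  k=2: S(2,0) = 328.7146; S(2,1) = 111.6300; S(2,2) = 37.9090
Terminal payoffs V(N, i) = max(K - S_T, 0):
  V(2,0) = 0.000000; V(2,1) = 15.280000; V(2,2) = 89.000951
Backward induction: V(k, i) = exp(-r*dt) * [p * V(k+1, i) + (1-p) * V(k+1, i+1)]; then take max(V_cont, immediate exercise) for American.
  V(1,0) = exp(-r*dt) * [p*0.000000 + (1-p)*15.280000] = 9.630968; exercise = 0.000000; V(1,0) = max -> 9.630968
  V(1,1) = exp(-r*dt) * [p*15.280000 + (1-p)*89.000951] = 61.730966; exercise = 61.857813; V(1,1) = max -> 61.857813
  V(0,0) = exp(-r*dt) * [p*9.630968 + (1-p)*61.857813] = 42.539867; exercise = 15.280000; V(0,0) = max -> 42.539867


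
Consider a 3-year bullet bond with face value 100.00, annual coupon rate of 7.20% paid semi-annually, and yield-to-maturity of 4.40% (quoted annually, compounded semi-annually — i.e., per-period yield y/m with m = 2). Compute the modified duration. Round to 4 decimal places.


Coupon per period c = face * coupon_rate / m = 3.600000
Periods per year m = 2; per-period yield y/m = 0.022000
Number of cashflows N = 6
Cashflows (t years, CF_t, discount factor 1/(1+y/m)^(m*t), PV):
  t = 0.5000: CF_t = 3.600000, DF = 0.978474, PV = 3.522505
  t = 1.0000: CF_t = 3.600000, DF = 0.957411, PV = 3.446678
  t = 1.5000: CF_t = 3.600000, DF = 0.936801, PV = 3.372483
  t = 2.0000: CF_t = 3.600000, DF = 0.916635, PV = 3.299886
  t = 2.5000: CF_t = 3.600000, DF = 0.896903, PV = 3.228851
  t = 3.0000: CF_t = 103.600000, DF = 0.877596, PV = 90.918944
Price P = sum_t PV_t = 107.789347
First compute Macaulay numerator sum_t t * PV_t:
  t * PV_t at t = 0.5000: 1.761252
  t * PV_t at t = 1.0000: 3.446678
  t * PV_t at t = 1.5000: 5.058725
  t * PV_t at t = 2.0000: 6.599772
  t * PV_t at t = 2.5000: 8.072128
  t * PV_t at t = 3.0000: 272.756831
Macaulay duration D = 297.695386 / 107.789347 = 2.761826
Modified duration = D / (1 + y/m) = 2.761826 / (1 + 0.022000) = 2.702373

Answer: Modified duration = 2.7024


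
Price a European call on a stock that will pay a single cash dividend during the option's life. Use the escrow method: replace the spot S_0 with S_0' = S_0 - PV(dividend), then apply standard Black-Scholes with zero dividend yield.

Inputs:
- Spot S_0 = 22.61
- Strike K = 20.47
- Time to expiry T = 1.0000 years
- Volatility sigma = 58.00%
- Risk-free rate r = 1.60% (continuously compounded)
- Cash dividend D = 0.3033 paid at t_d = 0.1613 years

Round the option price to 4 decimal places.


Answer: Price = 5.9972

Derivation:
PV(D) = D * exp(-r * t_d) = 0.3033 * 0.99742253 = 0.30251825
S_0' = S_0 - PV(D) = 22.6100 - 0.30251825 = 22.30748175
d1 = (ln(S_0'/K) + (r + sigma^2/2)*T) / (sigma*sqrt(T)) = 0.46579608
d2 = d1 - sigma*sqrt(T) = -0.11420392
exp(-rT) = 0.98412732
N(d1) = 0.67931926; N(d2) = 0.45453807
C = S_0' * N(d1) - K * exp(-rT) * N(d2) = 22.30748175 * 0.67931926 - 20.4700 * 0.98412732 * 0.45453807 = 5.9972


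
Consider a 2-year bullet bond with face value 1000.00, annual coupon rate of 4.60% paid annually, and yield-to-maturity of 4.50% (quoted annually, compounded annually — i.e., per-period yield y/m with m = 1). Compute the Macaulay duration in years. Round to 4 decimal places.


Coupon per period c = face * coupon_rate / m = 46.000000
Periods per year m = 1; per-period yield y/m = 0.045000
Number of cashflows N = 2
Cashflows (t years, CF_t, discount factor 1/(1+y/m)^(m*t), PV):
  t = 1.0000: CF_t = 46.000000, DF = 0.956938, PV = 44.019139
  t = 2.0000: CF_t = 1046.000000, DF = 0.915730, PV = 957.853529
Price P = sum_t PV_t = 1001.872668
Macaulay numerator sum_t t * PV_t:
  t * PV_t at t = 1.0000: 44.019139
  t * PV_t at t = 2.0000: 1915.707058
Macaulay duration D = (sum_t t * PV_t) / P = 1959.726197 / 1001.872668 = 1.956063

Answer: Macaulay duration = 1.9561 years


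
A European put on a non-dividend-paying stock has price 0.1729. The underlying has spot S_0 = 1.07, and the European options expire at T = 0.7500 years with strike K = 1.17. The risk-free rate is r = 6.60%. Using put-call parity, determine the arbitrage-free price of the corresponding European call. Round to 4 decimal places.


Put-call parity: C - P = S_0 * exp(-qT) - K * exp(-rT).
S_0 * exp(-qT) = 1.0700 * 1.00000000 = 1.07000000
K * exp(-rT) = 1.1700 * 0.95170516 = 1.11349504
C = P + S*exp(-qT) - K*exp(-rT)
C = 0.1729 + 1.07000000 - 1.11349504 = 0.1294

Answer: Call price = 0.1294


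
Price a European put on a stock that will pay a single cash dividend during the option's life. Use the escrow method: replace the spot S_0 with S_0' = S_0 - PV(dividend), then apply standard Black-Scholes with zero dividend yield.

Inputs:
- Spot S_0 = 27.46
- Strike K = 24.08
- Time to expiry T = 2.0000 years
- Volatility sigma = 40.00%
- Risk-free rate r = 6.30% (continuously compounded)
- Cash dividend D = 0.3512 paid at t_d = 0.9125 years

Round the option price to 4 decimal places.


PV(D) = D * exp(-r * t_d) = 0.3512 * 0.94413369 = 0.33157975
S_0' = S_0 - PV(D) = 27.4600 - 0.33157975 = 27.12842025
d1 = (ln(S_0'/K) + (r + sigma^2/2)*T) / (sigma*sqrt(T)) = 0.71629966
d2 = d1 - sigma*sqrt(T) = 0.15061423
exp(-rT) = 0.88161485
N(-d1) = 0.23690317; N(-d2) = 0.44014002
P = K * exp(-rT) * N(-d2) - S_0' * N(-d1) = 24.0800 * 0.88161485 * 0.44014002 - 27.12842025 * 0.23690317 = 2.9170

Answer: Price = 2.9170


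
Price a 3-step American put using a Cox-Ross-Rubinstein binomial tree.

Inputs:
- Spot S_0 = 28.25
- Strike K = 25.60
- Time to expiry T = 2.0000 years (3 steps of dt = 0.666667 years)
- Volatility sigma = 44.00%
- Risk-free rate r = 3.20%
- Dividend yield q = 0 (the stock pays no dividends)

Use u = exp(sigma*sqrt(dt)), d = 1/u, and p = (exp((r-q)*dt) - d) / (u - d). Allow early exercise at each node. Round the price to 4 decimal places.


dt = T/N = 0.666667
u = exp(sigma*sqrt(dt)) = 1.432267; d = 1/u = 0.698194
p = (exp((r-q)*dt) - d) / (u - d) = 0.440513
Discount per step: exp(-r*dt) = 0.978893
Stock lattice S(k, i) with i counting down-moves:
  k=0: S(0,0) = 28.2500
  k=1: S(1,0) = 40.4615; S(1,1) = 19.7240
  k=2: S(2,0) = 57.9517; S(2,1) = 28.2500; S(2,2) = 13.7712
  k=3: S(3,0) = 83.0024; S(3,1) = 40.4615; S(3,2) = 19.7240; S(3,3) = 9.6149
Terminal payoffs V(N, i) = max(K - S_T, 0):
  V(3,0) = 0.000000; V(3,1) = 0.000000; V(3,2) = 5.876024; V(3,3) = 15.985062
Backward induction: V(k, i) = exp(-r*dt) * [p * V(k+1, i) + (1-p) * V(k+1, i+1)]; then take max(V_cont, immediate exercise) for American.
  V(2,0) = exp(-r*dt) * [p*0.000000 + (1-p)*0.000000] = 0.000000; exercise = 0.000000; V(2,0) = max -> 0.000000
  V(2,1) = exp(-r*dt) * [p*0.000000 + (1-p)*5.876024] = 3.218168; exercise = 0.000000; V(2,1) = max -> 3.218168
  V(2,2) = exp(-r*dt) * [p*5.876024 + (1-p)*15.985062] = 11.288492; exercise = 11.828841; V(2,2) = max -> 11.828841
  V(1,0) = exp(-r*dt) * [p*0.000000 + (1-p)*3.218168] = 1.762519; exercise = 0.000000; V(1,0) = max -> 1.762519
  V(1,1) = exp(-r*dt) * [p*3.218168 + (1-p)*11.828841] = 7.866115; exercise = 5.876024; V(1,1) = max -> 7.866115
  V(0,0) = exp(-r*dt) * [p*1.762519 + (1-p)*7.866115] = 5.068121; exercise = 0.000000; V(0,0) = max -> 5.068121

Answer: Price = V(0,0) = 5.0681


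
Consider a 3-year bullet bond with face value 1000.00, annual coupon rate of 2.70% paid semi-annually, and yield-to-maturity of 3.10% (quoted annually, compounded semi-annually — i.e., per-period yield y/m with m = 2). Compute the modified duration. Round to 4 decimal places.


Coupon per period c = face * coupon_rate / m = 13.500000
Periods per year m = 2; per-period yield y/m = 0.015500
Number of cashflows N = 6
Cashflows (t years, CF_t, discount factor 1/(1+y/m)^(m*t), PV):
  t = 0.5000: CF_t = 13.500000, DF = 0.984737, PV = 13.293944
  t = 1.0000: CF_t = 13.500000, DF = 0.969706, PV = 13.091033
  t = 1.5000: CF_t = 13.500000, DF = 0.954905, PV = 12.891219
  t = 2.0000: CF_t = 13.500000, DF = 0.940330, PV = 12.694455
  t = 2.5000: CF_t = 13.500000, DF = 0.925977, PV = 12.500694
  t = 3.0000: CF_t = 1013.500000, DF = 0.911844, PV = 924.153657
Price P = sum_t PV_t = 988.625002
First compute Macaulay numerator sum_t t * PV_t:
  t * PV_t at t = 0.5000: 6.646972
  t * PV_t at t = 1.0000: 13.091033
  t * PV_t at t = 1.5000: 19.336828
  t * PV_t at t = 2.0000: 25.388910
  t * PV_t at t = 2.5000: 31.251735
  t * PV_t at t = 3.0000: 2772.460972
Macaulay duration D = 2868.176451 / 988.625002 = 2.901177
Modified duration = D / (1 + y/m) = 2.901177 / (1 + 0.015500) = 2.856895

Answer: Modified duration = 2.8569


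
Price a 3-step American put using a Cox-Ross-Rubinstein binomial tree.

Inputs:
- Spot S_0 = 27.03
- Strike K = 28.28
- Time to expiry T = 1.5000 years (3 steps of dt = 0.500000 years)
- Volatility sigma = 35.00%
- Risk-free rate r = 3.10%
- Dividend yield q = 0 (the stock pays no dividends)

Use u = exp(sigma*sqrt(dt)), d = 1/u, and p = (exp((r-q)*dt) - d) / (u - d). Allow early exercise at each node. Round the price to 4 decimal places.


Answer: Price = V(0,0) = 5.0278

Derivation:
dt = T/N = 0.500000
u = exp(sigma*sqrt(dt)) = 1.280803; d = 1/u = 0.780760
p = (exp((r-q)*dt) - d) / (u - d) = 0.469681
Discount per step: exp(-r*dt) = 0.984620
Stock lattice S(k, i) with i counting down-moves:
  k=0: S(0,0) = 27.0300
  k=1: S(1,0) = 34.6201; S(1,1) = 21.1039
  k=2: S(2,0) = 44.3415; S(2,1) = 27.0300; S(2,2) = 16.4771
  k=3: S(3,0) = 56.7928; S(3,1) = 34.6201; S(3,2) = 21.1039; S(3,3) = 12.8647
Terminal payoffs V(N, i) = max(K - S_T, 0):
  V(3,0) = 0.000000; V(3,1) = 0.000000; V(3,2) = 7.176055; V(3,3) = 15.415324
Backward induction: V(k, i) = exp(-r*dt) * [p * V(k+1, i) + (1-p) * V(k+1, i+1)]; then take max(V_cont, immediate exercise) for American.
  V(2,0) = exp(-r*dt) * [p*0.000000 + (1-p)*0.000000] = 0.000000; exercise = 0.000000; V(2,0) = max -> 0.000000
  V(2,1) = exp(-r*dt) * [p*0.000000 + (1-p)*7.176055] = 3.747067; exercise = 1.250000; V(2,1) = max -> 3.747067
  V(2,2) = exp(-r*dt) * [p*7.176055 + (1-p)*15.415324] = 11.367922; exercise = 11.802882; V(2,2) = max -> 11.802882
  V(1,0) = exp(-r*dt) * [p*0.000000 + (1-p)*3.747067] = 1.956578; exercise = 0.000000; V(1,0) = max -> 1.956578
  V(1,1) = exp(-r*dt) * [p*3.747067 + (1-p)*11.802882] = 7.895881; exercise = 7.176055; V(1,1) = max -> 7.895881
  V(0,0) = exp(-r*dt) * [p*1.956578 + (1-p)*7.895881] = 5.027767; exercise = 1.250000; V(0,0) = max -> 5.027767


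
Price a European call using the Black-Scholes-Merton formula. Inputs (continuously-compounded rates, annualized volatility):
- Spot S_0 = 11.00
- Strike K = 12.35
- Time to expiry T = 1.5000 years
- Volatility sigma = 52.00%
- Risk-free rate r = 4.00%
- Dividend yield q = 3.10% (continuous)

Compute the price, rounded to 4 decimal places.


d1 = (ln(S/K) + (r - q + 0.5*sigma^2) * T) / (sigma * sqrt(T)) = 0.15786523
d2 = d1 - sigma * sqrt(T) = -0.47900210
exp(-rT) = 0.94176453; exp(-qT) = 0.95456456
C = S_0 * exp(-qT) * N(d1) - K * exp(-rT) * N(d2)
N(d1) = 0.56271850; N(d2) = 0.31596857
C = 11.0000 * 0.95456456 * 0.56271850 - 12.3500 * 0.94176453 * 0.31596857 = 2.2337

Answer: Price = 2.2337


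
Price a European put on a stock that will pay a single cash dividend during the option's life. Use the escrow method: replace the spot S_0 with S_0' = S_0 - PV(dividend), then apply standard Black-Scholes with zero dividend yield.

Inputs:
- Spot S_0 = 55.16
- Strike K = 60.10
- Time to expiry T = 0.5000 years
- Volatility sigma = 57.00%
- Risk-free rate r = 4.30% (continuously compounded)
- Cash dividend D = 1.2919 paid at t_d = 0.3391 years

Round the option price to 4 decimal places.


PV(D) = D * exp(-r * t_d) = 1.2919 * 0.98552449 = 1.27319909
S_0' = S_0 - PV(D) = 55.1600 - 1.27319909 = 53.88680091
d1 = (ln(S_0'/K) + (r + sigma^2/2)*T) / (sigma*sqrt(T)) = -0.01587709
d2 = d1 - sigma*sqrt(T) = -0.41892795
exp(-rT) = 0.97872948
N(-d1) = 0.50633378; N(-d2) = 0.66236561
P = K * exp(-rT) * N(-d2) - S_0' * N(-d1) = 60.1000 * 0.97872948 * 0.66236561 - 53.88680091 * 0.50633378 = 11.6767

Answer: Price = 11.6767


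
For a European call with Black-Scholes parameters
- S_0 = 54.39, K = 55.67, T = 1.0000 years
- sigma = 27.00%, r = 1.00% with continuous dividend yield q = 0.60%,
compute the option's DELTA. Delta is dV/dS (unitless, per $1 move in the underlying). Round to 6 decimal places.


Answer: Delta = 0.522238

Derivation:
d1 = 0.0636626342; d2 = -0.2063373658
phi(d1) = 0.3981346562; exp(-qT) = 0.9940179641; exp(-rT) = 0.9900498337
N(d1) = 0.5253805710
Delta = exp(-qT) * N(d1) = 0.9940179641 * 0.5253805710 = 0.522238


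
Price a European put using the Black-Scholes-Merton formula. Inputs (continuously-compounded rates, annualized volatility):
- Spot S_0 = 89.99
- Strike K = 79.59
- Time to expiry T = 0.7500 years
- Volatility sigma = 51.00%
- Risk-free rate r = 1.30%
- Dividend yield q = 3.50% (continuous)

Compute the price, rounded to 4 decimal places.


d1 = (ln(S/K) + (r - q + 0.5*sigma^2) * T) / (sigma * sqrt(T)) = 0.46153516
d2 = d1 - sigma * sqrt(T) = 0.01986220
exp(-rT) = 0.99029738; exp(-qT) = 0.97409154
P = K * exp(-rT) * N(-d2) - S_0 * exp(-qT) * N(-d1)
N(-d1) = 0.32220735; N(-d2) = 0.49207665
P = 79.5900 * 0.99029738 * 0.49207665 - 89.9900 * 0.97409154 * 0.32220735 = 10.5402

Answer: Price = 10.5402


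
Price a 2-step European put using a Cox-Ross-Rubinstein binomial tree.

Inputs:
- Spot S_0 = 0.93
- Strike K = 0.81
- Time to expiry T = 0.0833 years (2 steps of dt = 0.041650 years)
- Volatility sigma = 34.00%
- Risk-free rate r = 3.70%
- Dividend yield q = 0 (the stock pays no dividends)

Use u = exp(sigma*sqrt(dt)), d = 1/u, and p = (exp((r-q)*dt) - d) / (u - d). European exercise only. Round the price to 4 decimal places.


Answer: Price = V(0,0) = 0.0001

Derivation:
dt = T/N = 0.041650
u = exp(sigma*sqrt(dt)) = 1.071852; d = 1/u = 0.932964
p = (exp((r-q)*dt) - d) / (u - d) = 0.493764
Discount per step: exp(-r*dt) = 0.998460
Stock lattice S(k, i) with i counting down-moves:
  k=0: S(0,0) = 0.9300
  k=1: S(1,0) = 0.9968; S(1,1) = 0.8677
  k=2: S(2,0) = 1.0684; S(2,1) = 0.9300; S(2,2) = 0.8095
Terminal payoffs V(N, i) = max(K - S_T, 0):
  V(2,0) = 0.000000; V(2,1) = 0.000000; V(2,2) = 0.000507
Backward induction: V(k, i) = exp(-r*dt) * [p * V(k+1, i) + (1-p) * V(k+1, i+1)].
  V(1,0) = exp(-r*dt) * [p*0.000000 + (1-p)*0.000000] = 0.000000
  V(1,1) = exp(-r*dt) * [p*0.000000 + (1-p)*0.000507] = 0.000256
  V(0,0) = exp(-r*dt) * [p*0.000000 + (1-p)*0.000256] = 0.000130


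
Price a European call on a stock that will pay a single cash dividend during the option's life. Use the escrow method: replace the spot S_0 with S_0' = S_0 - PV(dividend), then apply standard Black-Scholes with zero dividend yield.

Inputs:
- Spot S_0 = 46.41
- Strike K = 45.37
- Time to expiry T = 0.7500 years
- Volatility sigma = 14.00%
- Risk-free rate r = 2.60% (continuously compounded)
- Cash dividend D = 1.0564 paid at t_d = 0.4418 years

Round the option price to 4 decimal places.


Answer: Price = 2.6355

Derivation:
PV(D) = D * exp(-r * t_d) = 1.0564 * 0.98857892 = 1.04433477
S_0' = S_0 - PV(D) = 46.4100 - 1.04433477 = 45.36566523
d1 = (ln(S_0'/K) + (r + sigma^2/2)*T) / (sigma*sqrt(T)) = 0.22066701
d2 = d1 - sigma*sqrt(T) = 0.09942345
exp(-rT) = 0.98068890
N(d1) = 0.58732414; N(d2) = 0.53959897
C = S_0' * N(d1) - K * exp(-rT) * N(d2) = 45.36566523 * 0.58732414 - 45.3700 * 0.98068890 * 0.53959897 = 2.6355


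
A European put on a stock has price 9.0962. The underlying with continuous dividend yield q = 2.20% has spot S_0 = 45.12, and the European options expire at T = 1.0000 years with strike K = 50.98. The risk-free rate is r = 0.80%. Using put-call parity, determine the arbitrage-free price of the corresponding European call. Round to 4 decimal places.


Put-call parity: C - P = S_0 * exp(-qT) - K * exp(-rT).
S_0 * exp(-qT) = 45.1200 * 0.97824024 = 44.13819941
K * exp(-rT) = 50.9800 * 0.99203191 = 50.57378702
C = P + S*exp(-qT) - K*exp(-rT)
C = 9.0962 + 44.13819941 - 50.57378702 = 2.6606

Answer: Call price = 2.6606


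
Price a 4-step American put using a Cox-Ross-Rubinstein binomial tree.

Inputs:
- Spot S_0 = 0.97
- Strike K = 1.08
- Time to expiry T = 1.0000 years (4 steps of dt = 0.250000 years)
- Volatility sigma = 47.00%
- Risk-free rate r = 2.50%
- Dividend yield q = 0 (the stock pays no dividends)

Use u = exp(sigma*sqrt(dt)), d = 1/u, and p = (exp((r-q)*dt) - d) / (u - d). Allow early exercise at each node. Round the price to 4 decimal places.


dt = T/N = 0.250000
u = exp(sigma*sqrt(dt)) = 1.264909; d = 1/u = 0.790571
p = (exp((r-q)*dt) - d) / (u - d) = 0.454736
Discount per step: exp(-r*dt) = 0.993769
Stock lattice S(k, i) with i counting down-moves:
  k=0: S(0,0) = 0.9700
  k=1: S(1,0) = 1.2270; S(1,1) = 0.7669
  k=2: S(2,0) = 1.5520; S(2,1) = 0.9700; S(2,2) = 0.6063
  k=3: S(3,0) = 1.9631; S(3,1) = 1.2270; S(3,2) = 0.7669; S(3,3) = 0.4793
  k=4: S(4,0) = 2.4832; S(4,1) = 1.5520; S(4,2) = 0.9700; S(4,3) = 0.6063; S(4,4) = 0.3789
Terminal payoffs V(N, i) = max(K - S_T, 0):
  V(4,0) = 0.000000; V(4,1) = 0.000000; V(4,2) = 0.110000; V(4,3) = 0.473748; V(4,4) = 0.701091
Backward induction: V(k, i) = exp(-r*dt) * [p * V(k+1, i) + (1-p) * V(k+1, i+1)]; then take max(V_cont, immediate exercise) for American.
  V(3,0) = exp(-r*dt) * [p*0.000000 + (1-p)*0.000000] = 0.000000; exercise = 0.000000; V(3,0) = max -> 0.000000
  V(3,1) = exp(-r*dt) * [p*0.000000 + (1-p)*0.110000] = 0.059605; exercise = 0.000000; V(3,1) = max -> 0.059605
  V(3,2) = exp(-r*dt) * [p*0.110000 + (1-p)*0.473748] = 0.306417; exercise = 0.313146; V(3,2) = max -> 0.313146
  V(3,3) = exp(-r*dt) * [p*0.473748 + (1-p)*0.701091] = 0.593986; exercise = 0.600715; V(3,3) = max -> 0.600715
  V(2,0) = exp(-r*dt) * [p*0.000000 + (1-p)*0.059605] = 0.032298; exercise = 0.000000; V(2,0) = max -> 0.032298
  V(2,1) = exp(-r*dt) * [p*0.059605 + (1-p)*0.313146] = 0.196619; exercise = 0.110000; V(2,1) = max -> 0.196619
  V(2,2) = exp(-r*dt) * [p*0.313146 + (1-p)*0.600715] = 0.467019; exercise = 0.473748; V(2,2) = max -> 0.473748
  V(1,0) = exp(-r*dt) * [p*0.032298 + (1-p)*0.196619] = 0.121137; exercise = 0.000000; V(1,0) = max -> 0.121137
  V(1,1) = exp(-r*dt) * [p*0.196619 + (1-p)*0.473748] = 0.345561; exercise = 0.313146; V(1,1) = max -> 0.345561
  V(0,0) = exp(-r*dt) * [p*0.121137 + (1-p)*0.345561] = 0.241990; exercise = 0.110000; V(0,0) = max -> 0.241990

Answer: Price = V(0,0) = 0.2420


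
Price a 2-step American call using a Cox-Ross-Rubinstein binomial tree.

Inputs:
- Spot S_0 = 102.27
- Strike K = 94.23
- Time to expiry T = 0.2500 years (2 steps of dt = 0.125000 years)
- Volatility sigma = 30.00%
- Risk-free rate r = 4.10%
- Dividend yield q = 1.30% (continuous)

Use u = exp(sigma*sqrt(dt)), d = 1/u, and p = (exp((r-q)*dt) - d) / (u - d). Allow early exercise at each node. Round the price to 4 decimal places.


dt = T/N = 0.125000
u = exp(sigma*sqrt(dt)) = 1.111895; d = 1/u = 0.899365
p = (exp((r-q)*dt) - d) / (u - d) = 0.490005
Discount per step: exp(-r*dt) = 0.994888
Stock lattice S(k, i) with i counting down-moves:
  k=0: S(0,0) = 102.2700
  k=1: S(1,0) = 113.7135; S(1,1) = 91.9781
  k=2: S(2,0) = 126.4375; S(2,1) = 102.2700; S(2,2) = 82.7219
Terminal payoffs V(N, i) = max(S_T - K, 0):
  V(2,0) = 32.207537; V(2,1) = 8.040000; V(2,2) = 0.000000
Backward induction: V(k, i) = exp(-r*dt) * [p * V(k+1, i) + (1-p) * V(k+1, i+1)]; then take max(V_cont, immediate exercise) for American.
  V(1,0) = exp(-r*dt) * [p*32.207537 + (1-p)*8.040000] = 19.780589; exercise = 19.483530; V(1,0) = max -> 19.780589
  V(1,1) = exp(-r*dt) * [p*8.040000 + (1-p)*0.000000] = 3.919505; exercise = 0.000000; V(1,1) = max -> 3.919505
  V(0,0) = exp(-r*dt) * [p*19.780589 + (1-p)*3.919505] = 11.631757; exercise = 8.040000; V(0,0) = max -> 11.631757

Answer: Price = V(0,0) = 11.6318


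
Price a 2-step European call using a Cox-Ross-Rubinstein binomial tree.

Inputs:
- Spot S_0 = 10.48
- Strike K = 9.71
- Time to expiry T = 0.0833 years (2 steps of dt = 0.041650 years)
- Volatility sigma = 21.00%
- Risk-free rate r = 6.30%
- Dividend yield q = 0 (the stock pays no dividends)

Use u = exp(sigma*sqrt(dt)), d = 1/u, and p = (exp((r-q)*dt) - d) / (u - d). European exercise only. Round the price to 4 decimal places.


dt = T/N = 0.041650
u = exp(sigma*sqrt(dt)) = 1.043789; d = 1/u = 0.958048
p = (exp((r-q)*dt) - d) / (u - d) = 0.519931
Discount per step: exp(-r*dt) = 0.997379
Stock lattice S(k, i) with i counting down-moves:
  k=0: S(0,0) = 10.4800
  k=1: S(1,0) = 10.9389; S(1,1) = 10.0403
  k=2: S(2,0) = 11.4179; S(2,1) = 10.4800; S(2,2) = 9.6191
Terminal payoffs V(N, i) = max(S_T - K, 0):
  V(2,0) = 1.707916; V(2,1) = 0.770000; V(2,2) = 0.000000
Backward induction: V(k, i) = exp(-r*dt) * [p * V(k+1, i) + (1-p) * V(k+1, i+1)].
  V(1,0) = exp(-r*dt) * [p*1.707916 + (1-p)*0.770000] = 1.254355
  V(1,1) = exp(-r*dt) * [p*0.770000 + (1-p)*0.000000] = 0.399297
  V(0,0) = exp(-r*dt) * [p*1.254355 + (1-p)*0.399297] = 0.841657

Answer: Price = V(0,0) = 0.8417


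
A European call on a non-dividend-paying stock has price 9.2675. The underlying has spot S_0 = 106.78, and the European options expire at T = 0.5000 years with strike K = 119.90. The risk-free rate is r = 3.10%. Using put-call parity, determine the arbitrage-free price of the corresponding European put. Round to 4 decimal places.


Put-call parity: C - P = S_0 * exp(-qT) - K * exp(-rT).
S_0 * exp(-qT) = 106.7800 * 1.00000000 = 106.78000000
K * exp(-rT) = 119.9000 * 0.98461951 = 118.05587886
P = C - S*exp(-qT) + K*exp(-rT)
P = 9.2675 - 106.78000000 + 118.05587886 = 20.5434

Answer: Put price = 20.5434


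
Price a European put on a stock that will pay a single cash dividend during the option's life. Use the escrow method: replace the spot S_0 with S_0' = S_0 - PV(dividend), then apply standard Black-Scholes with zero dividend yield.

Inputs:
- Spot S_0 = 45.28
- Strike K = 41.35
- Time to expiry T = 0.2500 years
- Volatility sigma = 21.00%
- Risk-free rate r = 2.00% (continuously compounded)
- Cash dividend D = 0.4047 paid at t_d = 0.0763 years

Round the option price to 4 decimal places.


PV(D) = D * exp(-r * t_d) = 0.4047 * 0.99847516 = 0.40408290
S_0' = S_0 - PV(D) = 45.2800 - 0.40408290 = 44.87591710
d1 = (ln(S_0'/K) + (r + sigma^2/2)*T) / (sigma*sqrt(T)) = 0.87944154
d2 = d1 - sigma*sqrt(T) = 0.77444154
exp(-rT) = 0.99501248
N(-d1) = 0.18958096; N(-d2) = 0.21933486
P = K * exp(-rT) * N(-d2) - S_0' * N(-d1) = 41.3500 * 0.99501248 * 0.21933486 - 44.87591710 * 0.18958096 = 0.5166

Answer: Price = 0.5166


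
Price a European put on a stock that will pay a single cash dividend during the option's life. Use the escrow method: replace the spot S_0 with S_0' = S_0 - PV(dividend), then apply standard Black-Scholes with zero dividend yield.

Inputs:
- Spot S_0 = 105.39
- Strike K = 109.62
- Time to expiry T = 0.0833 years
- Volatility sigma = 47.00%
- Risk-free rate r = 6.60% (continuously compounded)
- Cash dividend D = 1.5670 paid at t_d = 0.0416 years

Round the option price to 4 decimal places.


Answer: Price = 8.7184

Derivation:
PV(D) = D * exp(-r * t_d) = 1.5670 * 0.99725817 = 1.56270355
S_0' = S_0 - PV(D) = 105.3900 - 1.56270355 = 103.82729645
d1 = (ln(S_0'/K) + (r + sigma^2/2)*T) / (sigma*sqrt(T)) = -0.29187317
d2 = d1 - sigma*sqrt(T) = -0.42752335
exp(-rT) = 0.99451729
N(-d1) = 0.61480820; N(-d2) = 0.66550091
P = K * exp(-rT) * N(-d2) - S_0' * N(-d1) = 109.6200 * 0.99451729 * 0.66550091 - 103.82729645 * 0.61480820 = 8.7184


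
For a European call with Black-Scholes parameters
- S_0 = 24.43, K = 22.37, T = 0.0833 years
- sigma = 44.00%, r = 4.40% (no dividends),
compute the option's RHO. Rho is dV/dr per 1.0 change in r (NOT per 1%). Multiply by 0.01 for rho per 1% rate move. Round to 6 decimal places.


Answer: Rho = 1.383292

Derivation:
d1 = 0.7860339416; d2 = 0.6590422883
phi(d1) = 0.2929178128; exp(-qT) = 1.0000000000; exp(-rT) = 0.9963415086
N(d2) = 0.7450656932
Rho = K*T*exp(-rT)*N(d2) = 22.3700 * 0.0833 * 0.9963415086 * 0.7450656932 = 1.383292


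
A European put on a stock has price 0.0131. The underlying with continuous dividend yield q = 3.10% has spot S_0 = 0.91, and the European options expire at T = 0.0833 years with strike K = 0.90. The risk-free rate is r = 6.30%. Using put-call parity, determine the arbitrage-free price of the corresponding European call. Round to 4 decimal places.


Put-call parity: C - P = S_0 * exp(-qT) - K * exp(-rT).
S_0 * exp(-qT) = 0.9100 * 0.99742103 = 0.90765314
K * exp(-rT) = 0.9000 * 0.99476585 = 0.89528926
C = P + S*exp(-qT) - K*exp(-rT)
C = 0.0131 + 0.90765314 - 0.89528926 = 0.0255

Answer: Call price = 0.0255


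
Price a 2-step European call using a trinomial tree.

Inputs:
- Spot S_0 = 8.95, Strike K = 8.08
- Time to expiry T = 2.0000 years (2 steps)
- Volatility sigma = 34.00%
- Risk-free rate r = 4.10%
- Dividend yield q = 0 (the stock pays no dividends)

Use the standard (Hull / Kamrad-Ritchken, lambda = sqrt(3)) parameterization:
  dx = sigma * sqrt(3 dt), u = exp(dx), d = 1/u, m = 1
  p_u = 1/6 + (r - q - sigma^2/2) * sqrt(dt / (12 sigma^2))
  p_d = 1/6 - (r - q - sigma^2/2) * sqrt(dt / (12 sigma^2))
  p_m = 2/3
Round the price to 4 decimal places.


dt = T/N = 1.000000; dx = sigma*sqrt(3*dt) = 0.588897
u = exp(dx) = 1.802000; d = 1/u = 0.554939
p_u = 0.152403, p_m = 0.666667, p_d = 0.180931
Discount per step: exp(-r*dt) = 0.959829
Stock lattice S(k, j) with j the centered position index:
  k=0: S(0,+0) = 8.9500
  k=1: S(1,-1) = 4.9667; S(1,+0) = 8.9500; S(1,+1) = 16.1279
  k=2: S(2,-2) = 2.7562; S(2,-1) = 4.9667; S(2,+0) = 8.9500; S(2,+1) = 16.1279; S(2,+2) = 29.0625
Terminal payoffs V(N, j) = max(S_T - K, 0):
  V(2,-2) = 0.000000; V(2,-1) = 0.000000; V(2,+0) = 0.870000; V(2,+1) = 8.047902; V(2,+2) = 20.982483
Backward induction: V(k, j) = exp(-r*dt) * [p_u * V(k+1, j+1) + p_m * V(k+1, j) + p_d * V(k+1, j-1)]
  V(1,-1) = exp(-r*dt) * [p_u*0.870000 + p_m*0.000000 + p_d*0.000000] = 0.127264
  V(1,+0) = exp(-r*dt) * [p_u*8.047902 + p_m*0.870000 + p_d*0.000000] = 1.733953
  V(1,+1) = exp(-r*dt) * [p_u*20.982483 + p_m*8.047902 + p_d*0.870000] = 8.370156
  V(0,+0) = exp(-r*dt) * [p_u*8.370156 + p_m*1.733953 + p_d*0.127264] = 2.356024

Answer: Price = V(0,0) = 2.3560


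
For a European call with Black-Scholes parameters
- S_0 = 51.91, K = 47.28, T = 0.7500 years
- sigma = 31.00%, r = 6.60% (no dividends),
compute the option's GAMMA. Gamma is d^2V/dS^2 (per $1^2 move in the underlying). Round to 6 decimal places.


d1 = 0.6666033194; d2 = 0.3981354442
phi(d1) = 0.3194614959; exp(-qT) = 1.0000000000; exp(-rT) = 0.9517051581
Gamma = exp(-qT) * phi(d1) / (S * sigma * sqrt(T)) = 1.0000000000 * 0.3194614959 / (51.9100 * 0.3100 * 0.8660254038) = 0.022923

Answer: Gamma = 0.022923


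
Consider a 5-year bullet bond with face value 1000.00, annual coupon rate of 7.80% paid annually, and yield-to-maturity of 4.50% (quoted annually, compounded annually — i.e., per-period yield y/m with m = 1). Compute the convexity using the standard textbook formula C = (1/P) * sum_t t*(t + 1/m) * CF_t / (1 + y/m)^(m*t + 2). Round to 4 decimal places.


Answer: Convexity = 22.9218

Derivation:
Coupon per period c = face * coupon_rate / m = 78.000000
Periods per year m = 1; per-period yield y/m = 0.045000
Number of cashflows N = 5
Cashflows (t years, CF_t, discount factor 1/(1+y/m)^(m*t), PV):
  t = 1.0000: CF_t = 78.000000, DF = 0.956938, PV = 74.641148
  t = 2.0000: CF_t = 78.000000, DF = 0.915730, PV = 71.426936
  t = 3.0000: CF_t = 78.000000, DF = 0.876297, PV = 68.351135
  t = 4.0000: CF_t = 78.000000, DF = 0.838561, PV = 65.407785
  t = 5.0000: CF_t = 1078.000000, DF = 0.802451, PV = 865.042228
Price P = sum_t PV_t = 1144.869233
Convexity numerator sum_t t*(t + 1/m) * CF_t / (1+y/m)^(m*t + 2):
  t = 1.0000: term = 136.702270
  t = 2.0000: term = 392.446709
  t = 3.0000: term = 751.094180
  t = 4.0000: term = 1197.917352
  t = 5.0000: term = 23764.352321
Convexity = (1/P) * sum = 26242.512832 / 1144.869233 = 22.921843


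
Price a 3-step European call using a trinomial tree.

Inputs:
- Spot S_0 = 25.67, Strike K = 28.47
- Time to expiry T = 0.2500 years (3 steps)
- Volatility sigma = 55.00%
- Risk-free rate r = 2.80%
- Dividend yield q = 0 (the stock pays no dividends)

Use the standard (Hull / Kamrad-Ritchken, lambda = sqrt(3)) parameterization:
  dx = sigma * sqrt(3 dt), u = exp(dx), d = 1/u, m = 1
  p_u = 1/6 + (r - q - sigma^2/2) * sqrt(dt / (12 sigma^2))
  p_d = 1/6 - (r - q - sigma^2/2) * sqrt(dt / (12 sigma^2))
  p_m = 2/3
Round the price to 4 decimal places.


dt = T/N = 0.083333; dx = sigma*sqrt(3*dt) = 0.275000
u = exp(dx) = 1.316531; d = 1/u = 0.759572
p_u = 0.147992, p_m = 0.666667, p_d = 0.185341
Discount per step: exp(-r*dt) = 0.997669
Stock lattice S(k, j) with j the centered position index:
  k=0: S(0,+0) = 25.6700
  k=1: S(1,-1) = 19.4982; S(1,+0) = 25.6700; S(1,+1) = 33.7953
  k=2: S(2,-2) = 14.8103; S(2,-1) = 19.4982; S(2,+0) = 25.6700; S(2,+1) = 33.7953; S(2,+2) = 44.4926
  k=3: S(3,-3) = 11.2495; S(3,-2) = 14.8103; S(3,-1) = 19.4982; S(3,+0) = 25.6700; S(3,+1) = 33.7953; S(3,+2) = 44.4926; S(3,+3) = 58.5759
Terminal payoffs V(N, j) = max(S_T - K, 0):
  V(3,-3) = 0.000000; V(3,-2) = 0.000000; V(3,-1) = 0.000000; V(3,+0) = 0.000000; V(3,+1) = 5.325342; V(3,+2) = 16.022605; V(3,+3) = 30.105879
Backward induction: V(k, j) = exp(-r*dt) * [p_u * V(k+1, j+1) + p_m * V(k+1, j) + p_d * V(k+1, j-1)]
  V(2,-2) = exp(-r*dt) * [p_u*0.000000 + p_m*0.000000 + p_d*0.000000] = 0.000000
  V(2,-1) = exp(-r*dt) * [p_u*0.000000 + p_m*0.000000 + p_d*0.000000] = 0.000000
  V(2,+0) = exp(-r*dt) * [p_u*5.325342 + p_m*0.000000 + p_d*0.000000] = 0.786274
  V(2,+1) = exp(-r*dt) * [p_u*16.022605 + p_m*5.325342 + p_d*0.000000] = 5.907652
  V(2,+2) = exp(-r*dt) * [p_u*30.105879 + p_m*16.022605 + p_d*5.325342] = 16.086603
  V(1,-1) = exp(-r*dt) * [p_u*0.786274 + p_m*0.000000 + p_d*0.000000] = 0.116091
  V(1,+0) = exp(-r*dt) * [p_u*5.907652 + p_m*0.786274 + p_d*0.000000] = 1.395211
  V(1,+1) = exp(-r*dt) * [p_u*16.086603 + p_m*5.907652 + p_d*0.786274] = 6.449792
  V(0,+0) = exp(-r*dt) * [p_u*6.449792 + p_m*1.395211 + p_d*0.116091] = 1.901735

Answer: Price = V(0,0) = 1.9017


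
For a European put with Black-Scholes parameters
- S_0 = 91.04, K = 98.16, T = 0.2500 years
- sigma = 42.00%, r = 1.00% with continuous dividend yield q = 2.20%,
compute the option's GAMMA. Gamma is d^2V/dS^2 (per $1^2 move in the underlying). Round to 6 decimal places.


Answer: Gamma = 0.020021

Derivation:
d1 = -0.2678563335; d2 = -0.4778563335
phi(d1) = 0.3848844803; exp(-qT) = 0.9945150973; exp(-rT) = 0.9975031224
Gamma = exp(-qT) * phi(d1) / (S * sigma * sqrt(T)) = 0.9945150973 * 0.3848844803 / (91.0400 * 0.4200 * 0.5000000000) = 0.020021


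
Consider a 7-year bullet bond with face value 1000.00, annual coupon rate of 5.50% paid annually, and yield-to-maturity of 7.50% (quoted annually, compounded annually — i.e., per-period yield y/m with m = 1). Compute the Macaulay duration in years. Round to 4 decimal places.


Coupon per period c = face * coupon_rate / m = 55.000000
Periods per year m = 1; per-period yield y/m = 0.075000
Number of cashflows N = 7
Cashflows (t years, CF_t, discount factor 1/(1+y/m)^(m*t), PV):
  t = 1.0000: CF_t = 55.000000, DF = 0.930233, PV = 51.162791
  t = 2.0000: CF_t = 55.000000, DF = 0.865333, PV = 47.593294
  t = 3.0000: CF_t = 55.000000, DF = 0.804961, PV = 44.272831
  t = 4.0000: CF_t = 55.000000, DF = 0.748801, PV = 41.184029
  t = 5.0000: CF_t = 55.000000, DF = 0.696559, PV = 38.310725
  t = 6.0000: CF_t = 55.000000, DF = 0.647962, PV = 35.637884
  t = 7.0000: CF_t = 1055.000000, DF = 0.602755, PV = 635.906420
Price P = sum_t PV_t = 894.067974
Macaulay numerator sum_t t * PV_t:
  t * PV_t at t = 1.0000: 51.162791
  t * PV_t at t = 2.0000: 95.186587
  t * PV_t at t = 3.0000: 132.818494
  t * PV_t at t = 4.0000: 164.736117
  t * PV_t at t = 5.0000: 191.553624
  t * PV_t at t = 6.0000: 213.827301
  t * PV_t at t = 7.0000: 4451.344943
Macaulay duration D = (sum_t t * PV_t) / P = 5300.629857 / 894.067974 = 5.928665

Answer: Macaulay duration = 5.9287 years


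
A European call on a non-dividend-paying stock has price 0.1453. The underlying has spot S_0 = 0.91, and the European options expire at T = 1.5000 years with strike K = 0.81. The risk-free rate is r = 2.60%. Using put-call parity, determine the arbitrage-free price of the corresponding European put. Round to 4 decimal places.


Put-call parity: C - P = S_0 * exp(-qT) - K * exp(-rT).
S_0 * exp(-qT) = 0.9100 * 1.00000000 = 0.91000000
K * exp(-rT) = 0.8100 * 0.96175071 = 0.77901807
P = C - S*exp(-qT) + K*exp(-rT)
P = 0.1453 - 0.91000000 + 0.77901807 = 0.0143

Answer: Put price = 0.0143


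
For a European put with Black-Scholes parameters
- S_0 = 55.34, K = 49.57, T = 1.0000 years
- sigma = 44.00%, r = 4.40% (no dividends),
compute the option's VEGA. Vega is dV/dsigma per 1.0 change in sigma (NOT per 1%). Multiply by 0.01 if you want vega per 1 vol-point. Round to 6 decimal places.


Answer: Vega = 18.764461

Derivation:
d1 = 0.5702503689; d2 = 0.1302503689
phi(d1) = 0.3390759095; exp(-qT) = 1.0000000000; exp(-rT) = 0.9569539575
Vega = S * exp(-qT) * phi(d1) * sqrt(T) = 55.3400 * 1.0000000000 * 0.3390759095 * 1.0000000000 = 18.764461


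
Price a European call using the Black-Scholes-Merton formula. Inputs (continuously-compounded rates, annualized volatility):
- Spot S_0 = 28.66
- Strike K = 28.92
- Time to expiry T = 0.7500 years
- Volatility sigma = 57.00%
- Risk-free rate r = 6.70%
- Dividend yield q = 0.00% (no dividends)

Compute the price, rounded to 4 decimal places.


Answer: Price = 6.0718

Derivation:
d1 = (ln(S/K) + (r - q + 0.5*sigma^2) * T) / (sigma * sqrt(T)) = 0.33031835
d2 = d1 - sigma * sqrt(T) = -0.16331613
exp(-rT) = 0.95099165; exp(-qT) = 1.00000000
C = S_0 * exp(-qT) * N(d1) - K * exp(-rT) * N(d2)
N(d1) = 0.62942028; N(d2) = 0.43513477
C = 28.6600 * 1.00000000 * 0.62942028 - 28.9200 * 0.95099165 * 0.43513477 = 6.0718
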